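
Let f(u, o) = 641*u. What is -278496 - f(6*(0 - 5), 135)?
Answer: -259266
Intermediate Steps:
-278496 - f(6*(0 - 5), 135) = -278496 - 641*6*(0 - 5) = -278496 - 641*6*(-5) = -278496 - 641*(-30) = -278496 - 1*(-19230) = -278496 + 19230 = -259266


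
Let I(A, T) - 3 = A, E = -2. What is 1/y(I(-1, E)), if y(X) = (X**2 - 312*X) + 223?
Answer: -1/397 ≈ -0.0025189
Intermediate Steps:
I(A, T) = 3 + A
y(X) = 223 + X**2 - 312*X
1/y(I(-1, E)) = 1/(223 + (3 - 1)**2 - 312*(3 - 1)) = 1/(223 + 2**2 - 312*2) = 1/(223 + 4 - 624) = 1/(-397) = -1/397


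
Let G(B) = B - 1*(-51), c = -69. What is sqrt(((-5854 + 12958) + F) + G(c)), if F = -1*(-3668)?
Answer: sqrt(10754) ≈ 103.70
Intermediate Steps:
G(B) = 51 + B (G(B) = B + 51 = 51 + B)
F = 3668
sqrt(((-5854 + 12958) + F) + G(c)) = sqrt(((-5854 + 12958) + 3668) + (51 - 69)) = sqrt((7104 + 3668) - 18) = sqrt(10772 - 18) = sqrt(10754)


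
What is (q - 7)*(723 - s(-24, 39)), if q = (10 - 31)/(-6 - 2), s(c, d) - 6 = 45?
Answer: -2940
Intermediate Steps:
s(c, d) = 51 (s(c, d) = 6 + 45 = 51)
q = 21/8 (q = -21/(-8) = -21*(-⅛) = 21/8 ≈ 2.6250)
(q - 7)*(723 - s(-24, 39)) = (21/8 - 7)*(723 - 1*51) = -35*(723 - 51)/8 = -35/8*672 = -2940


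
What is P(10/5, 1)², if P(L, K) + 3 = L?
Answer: 1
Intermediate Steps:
P(L, K) = -3 + L
P(10/5, 1)² = (-3 + 10/5)² = (-3 + 10*(⅕))² = (-3 + 2)² = (-1)² = 1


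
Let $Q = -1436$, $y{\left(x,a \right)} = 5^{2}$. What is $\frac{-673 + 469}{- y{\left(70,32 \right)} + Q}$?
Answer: $\frac{68}{487} \approx 0.13963$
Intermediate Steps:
$y{\left(x,a \right)} = 25$
$\frac{-673 + 469}{- y{\left(70,32 \right)} + Q} = \frac{-673 + 469}{\left(-1\right) 25 - 1436} = - \frac{204}{-25 - 1436} = - \frac{204}{-1461} = \left(-204\right) \left(- \frac{1}{1461}\right) = \frac{68}{487}$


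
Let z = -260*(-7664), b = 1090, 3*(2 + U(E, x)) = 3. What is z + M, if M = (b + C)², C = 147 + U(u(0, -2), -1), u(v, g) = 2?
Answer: 3520336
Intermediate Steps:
U(E, x) = -1 (U(E, x) = -2 + (⅓)*3 = -2 + 1 = -1)
C = 146 (C = 147 - 1 = 146)
M = 1527696 (M = (1090 + 146)² = 1236² = 1527696)
z = 1992640
z + M = 1992640 + 1527696 = 3520336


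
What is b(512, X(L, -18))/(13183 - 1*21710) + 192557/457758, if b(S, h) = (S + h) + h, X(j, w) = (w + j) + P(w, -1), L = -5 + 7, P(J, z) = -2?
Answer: 1424040731/3903302466 ≈ 0.36483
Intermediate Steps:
L = 2
X(j, w) = -2 + j + w (X(j, w) = (w + j) - 2 = (j + w) - 2 = -2 + j + w)
b(S, h) = S + 2*h
b(512, X(L, -18))/(13183 - 1*21710) + 192557/457758 = (512 + 2*(-2 + 2 - 18))/(13183 - 1*21710) + 192557/457758 = (512 + 2*(-18))/(13183 - 21710) + 192557*(1/457758) = (512 - 36)/(-8527) + 192557/457758 = 476*(-1/8527) + 192557/457758 = -476/8527 + 192557/457758 = 1424040731/3903302466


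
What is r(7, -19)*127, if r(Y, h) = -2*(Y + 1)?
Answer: -2032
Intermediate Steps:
r(Y, h) = -2 - 2*Y (r(Y, h) = -2*(1 + Y) = -2 - 2*Y)
r(7, -19)*127 = (-2 - 2*7)*127 = (-2 - 14)*127 = -16*127 = -2032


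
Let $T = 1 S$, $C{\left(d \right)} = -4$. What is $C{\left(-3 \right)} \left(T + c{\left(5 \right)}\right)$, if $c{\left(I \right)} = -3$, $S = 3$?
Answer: $0$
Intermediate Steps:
$T = 3$ ($T = 1 \cdot 3 = 3$)
$C{\left(-3 \right)} \left(T + c{\left(5 \right)}\right) = - 4 \left(3 - 3\right) = \left(-4\right) 0 = 0$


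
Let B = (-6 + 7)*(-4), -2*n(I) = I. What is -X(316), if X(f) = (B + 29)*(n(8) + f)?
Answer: -7800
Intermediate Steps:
n(I) = -I/2
B = -4 (B = 1*(-4) = -4)
X(f) = -100 + 25*f (X(f) = (-4 + 29)*(-1/2*8 + f) = 25*(-4 + f) = -100 + 25*f)
-X(316) = -(-100 + 25*316) = -(-100 + 7900) = -1*7800 = -7800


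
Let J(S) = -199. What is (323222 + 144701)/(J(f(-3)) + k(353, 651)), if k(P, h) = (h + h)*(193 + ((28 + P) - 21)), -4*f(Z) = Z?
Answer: 467923/719807 ≈ 0.65007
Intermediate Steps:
f(Z) = -Z/4
k(P, h) = 2*h*(200 + P) (k(P, h) = (2*h)*(193 + (7 + P)) = (2*h)*(200 + P) = 2*h*(200 + P))
(323222 + 144701)/(J(f(-3)) + k(353, 651)) = (323222 + 144701)/(-199 + 2*651*(200 + 353)) = 467923/(-199 + 2*651*553) = 467923/(-199 + 720006) = 467923/719807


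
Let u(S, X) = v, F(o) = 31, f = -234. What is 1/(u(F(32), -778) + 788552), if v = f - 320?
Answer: 1/787998 ≈ 1.2690e-6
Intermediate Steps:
v = -554 (v = -234 - 320 = -554)
u(S, X) = -554
1/(u(F(32), -778) + 788552) = 1/(-554 + 788552) = 1/787998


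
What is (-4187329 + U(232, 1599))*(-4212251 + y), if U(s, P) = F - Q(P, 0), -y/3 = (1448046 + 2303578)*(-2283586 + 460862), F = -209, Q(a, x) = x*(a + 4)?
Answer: -85905336654186702426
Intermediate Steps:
Q(a, x) = x*(4 + a)
y = 20514525311328 (y = -3*(1448046 + 2303578)*(-2283586 + 460862) = -11254872*(-1822724) = -3*(-6838175103776) = 20514525311328)
U(s, P) = -209 (U(s, P) = -209 - 0*(4 + P) = -209 - 1*0 = -209 + 0 = -209)
(-4187329 + U(232, 1599))*(-4212251 + y) = (-4187329 - 209)*(-4212251 + 20514525311328) = -4187538*20514521099077 = -85905336654186702426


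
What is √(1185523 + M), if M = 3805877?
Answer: 30*√5546 ≈ 2234.1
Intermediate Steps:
√(1185523 + M) = √(1185523 + 3805877) = √4991400 = 30*√5546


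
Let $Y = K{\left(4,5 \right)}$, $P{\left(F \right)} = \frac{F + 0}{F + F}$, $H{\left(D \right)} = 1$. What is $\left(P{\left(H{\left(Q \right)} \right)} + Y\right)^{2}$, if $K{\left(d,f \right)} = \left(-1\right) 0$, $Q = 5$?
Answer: $\frac{1}{4} \approx 0.25$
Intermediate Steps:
$P{\left(F \right)} = \frac{1}{2}$ ($P{\left(F \right)} = \frac{F}{2 F} = F \frac{1}{2 F} = \frac{1}{2}$)
$K{\left(d,f \right)} = 0$
$Y = 0$
$\left(P{\left(H{\left(Q \right)} \right)} + Y\right)^{2} = \left(\frac{1}{2} + 0\right)^{2} = \left(\frac{1}{2}\right)^{2} = \frac{1}{4}$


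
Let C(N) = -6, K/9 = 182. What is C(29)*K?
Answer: -9828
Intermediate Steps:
K = 1638 (K = 9*182 = 1638)
C(29)*K = -6*1638 = -9828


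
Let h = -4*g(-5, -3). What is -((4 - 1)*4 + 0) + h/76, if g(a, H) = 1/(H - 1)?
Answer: -911/76 ≈ -11.987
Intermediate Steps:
g(a, H) = 1/(-1 + H)
h = 1 (h = -4/(-1 - 3) = -4/(-4) = -4*(-¼) = 1)
-((4 - 1)*4 + 0) + h/76 = -((4 - 1)*4 + 0) + 1/76 = -(3*4 + 0) + (1/76)*1 = -(12 + 0) + 1/76 = -1*12 + 1/76 = -12 + 1/76 = -911/76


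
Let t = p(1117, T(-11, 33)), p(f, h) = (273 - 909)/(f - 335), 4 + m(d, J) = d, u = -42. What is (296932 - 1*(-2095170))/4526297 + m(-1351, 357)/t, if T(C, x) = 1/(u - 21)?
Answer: 2398815470521/1439362446 ≈ 1666.6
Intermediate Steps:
m(d, J) = -4 + d
T(C, x) = -1/63 (T(C, x) = 1/(-42 - 21) = 1/(-63) = -1/63)
p(f, h) = -636/(-335 + f)
t = -318/391 (t = -636/(-335 + 1117) = -636/782 = -636*1/782 = -318/391 ≈ -0.81330)
(296932 - 1*(-2095170))/4526297 + m(-1351, 357)/t = (296932 - 1*(-2095170))/4526297 + (-4 - 1351)/(-318/391) = (296932 + 2095170)*(1/4526297) - 1355*(-391/318) = 2392102*(1/4526297) + 529805/318 = 2392102/4526297 + 529805/318 = 2398815470521/1439362446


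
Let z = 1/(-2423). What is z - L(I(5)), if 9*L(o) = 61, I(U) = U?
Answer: -147812/21807 ≈ -6.7782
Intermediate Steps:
L(o) = 61/9 (L(o) = (⅑)*61 = 61/9)
z = -1/2423 ≈ -0.00041271
z - L(I(5)) = -1/2423 - 1*61/9 = -1/2423 - 61/9 = -147812/21807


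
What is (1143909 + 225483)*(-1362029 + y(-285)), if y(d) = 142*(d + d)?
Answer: -1975990204848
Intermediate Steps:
y(d) = 284*d (y(d) = 142*(2*d) = 284*d)
(1143909 + 225483)*(-1362029 + y(-285)) = (1143909 + 225483)*(-1362029 + 284*(-285)) = 1369392*(-1362029 - 80940) = 1369392*(-1442969) = -1975990204848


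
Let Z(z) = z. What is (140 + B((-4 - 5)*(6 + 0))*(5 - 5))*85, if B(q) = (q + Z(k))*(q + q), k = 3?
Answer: 11900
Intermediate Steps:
B(q) = 2*q*(3 + q) (B(q) = (q + 3)*(q + q) = (3 + q)*(2*q) = 2*q*(3 + q))
(140 + B((-4 - 5)*(6 + 0))*(5 - 5))*85 = (140 + (2*((-4 - 5)*(6 + 0))*(3 + (-4 - 5)*(6 + 0)))*(5 - 5))*85 = (140 + (2*(-9*6)*(3 - 9*6))*0)*85 = (140 + (2*(-54)*(3 - 54))*0)*85 = (140 + (2*(-54)*(-51))*0)*85 = (140 + 5508*0)*85 = (140 + 0)*85 = 140*85 = 11900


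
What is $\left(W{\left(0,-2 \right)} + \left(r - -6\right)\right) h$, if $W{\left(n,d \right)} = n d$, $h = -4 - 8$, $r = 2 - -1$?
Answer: $-108$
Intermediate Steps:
$r = 3$ ($r = 2 + 1 = 3$)
$h = -12$ ($h = -4 - 8 = -12$)
$W{\left(n,d \right)} = d n$
$\left(W{\left(0,-2 \right)} + \left(r - -6\right)\right) h = \left(\left(-2\right) 0 + \left(3 - -6\right)\right) \left(-12\right) = \left(0 + \left(3 + 6\right)\right) \left(-12\right) = \left(0 + 9\right) \left(-12\right) = 9 \left(-12\right) = -108$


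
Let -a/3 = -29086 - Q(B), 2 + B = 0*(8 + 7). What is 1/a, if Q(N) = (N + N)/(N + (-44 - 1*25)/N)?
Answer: 65/5671746 ≈ 1.1460e-5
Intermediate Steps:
B = -2 (B = -2 + 0*(8 + 7) = -2 + 0*15 = -2 + 0 = -2)
Q(N) = 2*N/(N - 69/N) (Q(N) = (2*N)/(N + (-44 - 25)/N) = (2*N)/(N - 69/N) = 2*N/(N - 69/N))
a = 5671746/65 (a = -3*(-29086 - 2*(-2)²/(-69 + (-2)²)) = -3*(-29086 - 2*4/(-69 + 4)) = -3*(-29086 - 2*4/(-65)) = -3*(-29086 - 2*4*(-1)/65) = -3*(-29086 - 1*(-8/65)) = -3*(-29086 + 8/65) = -3*(-1890582/65) = 5671746/65 ≈ 87258.)
1/a = 1/(5671746/65) = 65/5671746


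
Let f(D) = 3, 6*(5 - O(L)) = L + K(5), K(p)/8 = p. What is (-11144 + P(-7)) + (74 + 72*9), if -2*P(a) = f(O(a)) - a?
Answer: -10427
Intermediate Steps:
K(p) = 8*p
O(L) = -5/3 - L/6 (O(L) = 5 - (L + 8*5)/6 = 5 - (L + 40)/6 = 5 - (40 + L)/6 = 5 + (-20/3 - L/6) = -5/3 - L/6)
P(a) = -3/2 + a/2 (P(a) = -(3 - a)/2 = -3/2 + a/2)
(-11144 + P(-7)) + (74 + 72*9) = (-11144 + (-3/2 + (½)*(-7))) + (74 + 72*9) = (-11144 + (-3/2 - 7/2)) + (74 + 648) = (-11144 - 5) + 722 = -11149 + 722 = -10427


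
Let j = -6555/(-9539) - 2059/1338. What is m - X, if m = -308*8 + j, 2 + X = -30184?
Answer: 353810061193/12763182 ≈ 27721.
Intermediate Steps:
X = -30186 (X = -2 - 30184 = -30186)
j = -10870211/12763182 (j = -6555*(-1/9539) - 2059*1/1338 = 6555/9539 - 2059/1338 = -10870211/12763182 ≈ -0.85168)
m = -31459350659/12763182 (m = -308*8 - 10870211/12763182 = -2464 - 10870211/12763182 = -31459350659/12763182 ≈ -2464.9)
m - X = -31459350659/12763182 - 1*(-30186) = -31459350659/12763182 + 30186 = 353810061193/12763182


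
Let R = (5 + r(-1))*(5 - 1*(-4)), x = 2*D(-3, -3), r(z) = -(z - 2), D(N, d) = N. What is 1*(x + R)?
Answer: 66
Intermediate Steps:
r(z) = 2 - z (r(z) = -(-2 + z) = 2 - z)
x = -6 (x = 2*(-3) = -6)
R = 72 (R = (5 + (2 - 1*(-1)))*(5 - 1*(-4)) = (5 + (2 + 1))*(5 + 4) = (5 + 3)*9 = 8*9 = 72)
1*(x + R) = 1*(-6 + 72) = 1*66 = 66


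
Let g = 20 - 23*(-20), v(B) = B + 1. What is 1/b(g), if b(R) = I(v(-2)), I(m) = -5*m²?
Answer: -⅕ ≈ -0.20000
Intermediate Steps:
v(B) = 1 + B
g = 480 (g = 20 + 460 = 480)
b(R) = -5 (b(R) = -5*(1 - 2)² = -5*(-1)² = -5*1 = -5)
1/b(g) = 1/(-5) = -⅕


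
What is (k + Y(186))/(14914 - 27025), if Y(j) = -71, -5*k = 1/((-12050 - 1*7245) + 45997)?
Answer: 3159737/538979870 ≈ 0.0058624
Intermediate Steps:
k = -1/133510 (k = -1/(5*((-12050 - 1*7245) + 45997)) = -1/(5*((-12050 - 7245) + 45997)) = -1/(5*(-19295 + 45997)) = -1/5/26702 = -1/5*1/26702 = -1/133510 ≈ -7.4901e-6)
(k + Y(186))/(14914 - 27025) = (-1/133510 - 71)/(14914 - 27025) = -9479211/133510/(-12111) = -9479211/133510*(-1/12111) = 3159737/538979870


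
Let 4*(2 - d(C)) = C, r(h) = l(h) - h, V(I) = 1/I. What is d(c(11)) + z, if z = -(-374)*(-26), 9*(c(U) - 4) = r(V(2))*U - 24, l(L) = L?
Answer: -29167/3 ≈ -9722.3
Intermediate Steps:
V(I) = 1/I
r(h) = 0 (r(h) = h - h = 0)
c(U) = 4/3 (c(U) = 4 + (0*U - 24)/9 = 4 + (0 - 24)/9 = 4 + (⅑)*(-24) = 4 - 8/3 = 4/3)
d(C) = 2 - C/4
z = -9724 (z = -374*26 = -9724)
d(c(11)) + z = (2 - ¼*4/3) - 9724 = (2 - ⅓) - 9724 = 5/3 - 9724 = -29167/3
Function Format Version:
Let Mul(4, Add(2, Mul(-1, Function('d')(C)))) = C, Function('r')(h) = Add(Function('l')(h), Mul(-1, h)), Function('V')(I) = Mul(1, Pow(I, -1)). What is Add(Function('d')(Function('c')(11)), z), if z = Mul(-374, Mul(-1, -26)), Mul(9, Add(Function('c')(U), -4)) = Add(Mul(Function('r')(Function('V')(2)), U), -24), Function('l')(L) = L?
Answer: Rational(-29167, 3) ≈ -9722.3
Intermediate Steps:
Function('V')(I) = Pow(I, -1)
Function('r')(h) = 0 (Function('r')(h) = Add(h, Mul(-1, h)) = 0)
Function('c')(U) = Rational(4, 3) (Function('c')(U) = Add(4, Mul(Rational(1, 9), Add(Mul(0, U), -24))) = Add(4, Mul(Rational(1, 9), Add(0, -24))) = Add(4, Mul(Rational(1, 9), -24)) = Add(4, Rational(-8, 3)) = Rational(4, 3))
Function('d')(C) = Add(2, Mul(Rational(-1, 4), C))
z = -9724 (z = Mul(-374, 26) = -9724)
Add(Function('d')(Function('c')(11)), z) = Add(Add(2, Mul(Rational(-1, 4), Rational(4, 3))), -9724) = Add(Add(2, Rational(-1, 3)), -9724) = Add(Rational(5, 3), -9724) = Rational(-29167, 3)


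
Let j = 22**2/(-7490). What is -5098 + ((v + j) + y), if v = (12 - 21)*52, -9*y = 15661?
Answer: -246254653/33705 ≈ -7306.2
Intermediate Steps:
y = -15661/9 (y = -1/9*15661 = -15661/9 ≈ -1740.1)
v = -468 (v = -9*52 = -468)
j = -242/3745 (j = 484*(-1/7490) = -242/3745 ≈ -0.064620)
-5098 + ((v + j) + y) = -5098 + ((-468 - 242/3745) - 15661/9) = -5098 + (-1752902/3745 - 15661/9) = -5098 - 74426563/33705 = -246254653/33705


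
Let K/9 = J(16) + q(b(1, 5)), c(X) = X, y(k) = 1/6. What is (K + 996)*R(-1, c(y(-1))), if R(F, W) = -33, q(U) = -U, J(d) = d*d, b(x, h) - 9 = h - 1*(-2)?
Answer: -104148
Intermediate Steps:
y(k) = ⅙
b(x, h) = 11 + h (b(x, h) = 9 + (h - 1*(-2)) = 9 + (h + 2) = 9 + (2 + h) = 11 + h)
J(d) = d²
K = 2160 (K = 9*(16² - (11 + 5)) = 9*(256 - 1*16) = 9*(256 - 16) = 9*240 = 2160)
(K + 996)*R(-1, c(y(-1))) = (2160 + 996)*(-33) = 3156*(-33) = -104148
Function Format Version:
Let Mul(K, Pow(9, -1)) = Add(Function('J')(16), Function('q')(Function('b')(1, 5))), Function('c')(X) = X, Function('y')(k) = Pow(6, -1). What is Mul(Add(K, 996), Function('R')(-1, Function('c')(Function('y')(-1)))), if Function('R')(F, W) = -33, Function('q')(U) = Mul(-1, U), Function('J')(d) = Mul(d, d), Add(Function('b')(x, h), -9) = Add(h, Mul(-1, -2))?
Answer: -104148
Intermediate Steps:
Function('y')(k) = Rational(1, 6)
Function('b')(x, h) = Add(11, h) (Function('b')(x, h) = Add(9, Add(h, Mul(-1, -2))) = Add(9, Add(h, 2)) = Add(9, Add(2, h)) = Add(11, h))
Function('J')(d) = Pow(d, 2)
K = 2160 (K = Mul(9, Add(Pow(16, 2), Mul(-1, Add(11, 5)))) = Mul(9, Add(256, Mul(-1, 16))) = Mul(9, Add(256, -16)) = Mul(9, 240) = 2160)
Mul(Add(K, 996), Function('R')(-1, Function('c')(Function('y')(-1)))) = Mul(Add(2160, 996), -33) = Mul(3156, -33) = -104148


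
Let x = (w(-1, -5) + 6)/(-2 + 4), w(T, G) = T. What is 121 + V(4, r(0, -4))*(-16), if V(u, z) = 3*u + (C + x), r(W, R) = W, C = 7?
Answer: -223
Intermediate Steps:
x = 5/2 (x = (-1 + 6)/(-2 + 4) = 5/2 ≈ 2.5000)
V(u, z) = 19/2 + 3*u (V(u, z) = 3*u + (7 + 5/2) = 3*u + 19/2 = 19/2 + 3*u)
121 + V(4, r(0, -4))*(-16) = 121 + (19/2 + 3*4)*(-16) = 121 + (19/2 + 12)*(-16) = 121 + (43/2)*(-16) = 121 - 344 = -223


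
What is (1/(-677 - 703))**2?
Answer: 1/1904400 ≈ 5.2510e-7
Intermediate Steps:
(1/(-677 - 703))**2 = (1/(-1380))**2 = (-1/1380)**2 = 1/1904400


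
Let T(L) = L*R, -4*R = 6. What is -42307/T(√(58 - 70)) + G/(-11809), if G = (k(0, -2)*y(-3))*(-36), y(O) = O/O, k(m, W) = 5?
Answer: 180/11809 - 42307*I*√3/9 ≈ 0.015243 - 8142.0*I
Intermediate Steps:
R = -3/2 (R = -¼*6 = -3/2 ≈ -1.5000)
y(O) = 1
G = -180 (G = (5*1)*(-36) = 5*(-36) = -180)
T(L) = -3*L/2 (T(L) = L*(-3/2) = -3*L/2)
-42307/T(√(58 - 70)) + G/(-11809) = -42307*(-2/(3*√(58 - 70))) - 180/(-11809) = -42307*I*√3/9 - 180*(-1/11809) = -42307*I*√3/9 + 180/11809 = 180/11809 - 42307*I*√3/9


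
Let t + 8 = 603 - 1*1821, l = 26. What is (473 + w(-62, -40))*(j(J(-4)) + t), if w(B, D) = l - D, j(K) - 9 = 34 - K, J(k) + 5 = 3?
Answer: -636559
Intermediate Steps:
J(k) = -2 (J(k) = -5 + 3 = -2)
j(K) = 43 - K (j(K) = 9 + (34 - K) = 43 - K)
w(B, D) = 26 - D
t = -1226 (t = -8 + (603 - 1*1821) = -8 + (603 - 1821) = -8 - 1218 = -1226)
(473 + w(-62, -40))*(j(J(-4)) + t) = (473 + (26 - 1*(-40)))*((43 - 1*(-2)) - 1226) = (473 + (26 + 40))*((43 + 2) - 1226) = (473 + 66)*(45 - 1226) = 539*(-1181) = -636559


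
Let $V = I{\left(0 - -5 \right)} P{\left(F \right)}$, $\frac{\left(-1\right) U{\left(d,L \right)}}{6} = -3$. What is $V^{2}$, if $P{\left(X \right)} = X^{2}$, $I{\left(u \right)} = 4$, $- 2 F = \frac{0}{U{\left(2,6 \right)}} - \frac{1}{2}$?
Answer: $\frac{1}{16} \approx 0.0625$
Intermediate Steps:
$U{\left(d,L \right)} = 18$ ($U{\left(d,L \right)} = \left(-6\right) \left(-3\right) = 18$)
$F = \frac{1}{4}$ ($F = - \frac{\frac{0}{18} - \frac{1}{2}}{2} = - \frac{0 \cdot \frac{1}{18} - \frac{1}{2}}{2} = - \frac{0 - \frac{1}{2}}{2} = \left(- \frac{1}{2}\right) \left(- \frac{1}{2}\right) = \frac{1}{4} \approx 0.25$)
$V = \frac{1}{4}$ ($V = \frac{4}{16} = 4 \cdot \frac{1}{16} = \frac{1}{4} \approx 0.25$)
$V^{2} = \left(\frac{1}{4}\right)^{2} = \frac{1}{16}$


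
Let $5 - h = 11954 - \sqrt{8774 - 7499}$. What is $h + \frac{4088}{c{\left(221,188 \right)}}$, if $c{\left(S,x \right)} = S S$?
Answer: $- \frac{583597021}{48841} + 5 \sqrt{51} \approx -11913.0$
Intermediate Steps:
$c{\left(S,x \right)} = S^{2}$
$h = -11949 + 5 \sqrt{51}$ ($h = 5 - \left(11954 - \sqrt{8774 - 7499}\right) = 5 - \left(11954 - \sqrt{1275}\right) = 5 - \left(11954 - 5 \sqrt{51}\right) = -11949 + 5 \sqrt{51} \approx -11913.0$)
$h + \frac{4088}{c{\left(221,188 \right)}} = \left(-11949 + 5 \sqrt{51}\right) + \frac{4088}{221^{2}} = \left(-11949 + 5 \sqrt{51}\right) + \frac{4088}{48841} = - \frac{583597021}{48841} + 5 \sqrt{51}$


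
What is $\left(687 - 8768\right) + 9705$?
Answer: $1624$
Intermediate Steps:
$\left(687 - 8768\right) + 9705 = -8081 + 9705 = 1624$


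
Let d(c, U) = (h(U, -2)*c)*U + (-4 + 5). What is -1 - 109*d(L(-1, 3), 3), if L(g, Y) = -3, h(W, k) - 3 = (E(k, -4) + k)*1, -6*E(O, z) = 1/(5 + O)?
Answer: 1633/2 ≈ 816.50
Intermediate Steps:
E(O, z) = -1/(6*(5 + O))
h(W, k) = 3 + k - 1/(30 + 6*k) (h(W, k) = 3 + (-1/(30 + 6*k) + k)*1 = 3 + (k - 1/(30 + 6*k))*1 = 3 + (k - 1/(30 + 6*k)) = 3 + k - 1/(30 + 6*k))
d(c, U) = 1 + 17*U*c/18 (d(c, U) = (((-⅙ + (3 - 2)*(5 - 2))/(5 - 2))*c)*U + (-4 + 5) = (((-⅙ + 1*3)/3)*c)*U + 1 = (((-⅙ + 3)/3)*c)*U + 1 = (((⅓)*(17/6))*c)*U + 1 = (17*c/18)*U + 1 = 17*U*c/18 + 1 = 1 + 17*U*c/18)
-1 - 109*d(L(-1, 3), 3) = -1 - 109*(1 + (17/18)*3*(-3)) = -1 - 109*(1 - 17/2) = -1 - 109*(-15/2) = -1 + 1635/2 = 1633/2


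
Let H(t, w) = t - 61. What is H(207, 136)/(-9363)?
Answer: -146/9363 ≈ -0.015593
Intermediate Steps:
H(t, w) = -61 + t
H(207, 136)/(-9363) = (-61 + 207)/(-9363) = 146*(-1/9363) = -146/9363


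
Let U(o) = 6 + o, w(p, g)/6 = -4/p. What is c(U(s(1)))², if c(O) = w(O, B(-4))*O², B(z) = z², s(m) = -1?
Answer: 14400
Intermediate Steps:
w(p, g) = -24/p (w(p, g) = 6*(-4/p) = -24/p)
c(O) = -24*O (c(O) = (-24/O)*O² = -24*O)
c(U(s(1)))² = (-24*(6 - 1))² = (-24*5)² = (-120)² = 14400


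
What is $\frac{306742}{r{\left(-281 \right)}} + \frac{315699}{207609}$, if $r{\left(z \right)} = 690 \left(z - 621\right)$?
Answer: $\frac{22133723957}{21535281570} \approx 1.0278$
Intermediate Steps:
$r{\left(z \right)} = -428490 + 690 z$ ($r{\left(z \right)} = 690 \left(-621 + z\right) = -428490 + 690 z$)
$\frac{306742}{r{\left(-281 \right)}} + \frac{315699}{207609} = \frac{306742}{-428490 + 690 \left(-281\right)} + \frac{315699}{207609} = \frac{306742}{-428490 - 193890} + 315699 \cdot \frac{1}{207609} = \frac{306742}{-622380} + \frac{105233}{69203} = 306742 \left(- \frac{1}{622380}\right) + \frac{105233}{69203} = - \frac{153371}{311190} + \frac{105233}{69203} = \frac{22133723957}{21535281570}$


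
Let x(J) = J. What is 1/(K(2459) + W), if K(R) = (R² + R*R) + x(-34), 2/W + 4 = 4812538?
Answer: 2406267/29099776086577 ≈ 8.2690e-8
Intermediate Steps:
W = 1/2406267 (W = 2/(-4 + 4812538) = 2/4812534 = 2*(1/4812534) = 1/2406267 ≈ 4.1558e-7)
K(R) = -34 + 2*R² (K(R) = (R² + R*R) - 34 = (R² + R²) - 34 = 2*R² - 34 = -34 + 2*R²)
1/(K(2459) + W) = 1/((-34 + 2*2459²) + 1/2406267) = 1/((-34 + 2*6046681) + 1/2406267) = 1/((-34 + 12093362) + 1/2406267) = 1/(12093328 + 1/2406267) = 1/(29099776086577/2406267) = 2406267/29099776086577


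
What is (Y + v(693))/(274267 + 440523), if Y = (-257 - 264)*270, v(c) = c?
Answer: -139977/714790 ≈ -0.19583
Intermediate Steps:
Y = -140670 (Y = -521*270 = -140670)
(Y + v(693))/(274267 + 440523) = (-140670 + 693)/(274267 + 440523) = -139977/714790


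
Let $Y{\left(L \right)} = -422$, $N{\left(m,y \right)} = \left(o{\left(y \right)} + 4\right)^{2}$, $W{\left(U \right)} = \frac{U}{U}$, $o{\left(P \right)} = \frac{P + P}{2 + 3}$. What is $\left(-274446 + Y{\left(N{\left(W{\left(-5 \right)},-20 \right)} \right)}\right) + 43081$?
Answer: $-231787$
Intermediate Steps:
$o{\left(P \right)} = \frac{2 P}{5}$
$W{\left(U \right)} = 1$
$N{\left(m,y \right)} = \left(4 + \frac{2 y}{5}\right)^{2}$ ($N{\left(m,y \right)} = \left(\frac{2 y}{5} + 4\right)^{2} = \left(4 + \frac{2 y}{5}\right)^{2}$)
$\left(-274446 + Y{\left(N{\left(W{\left(-5 \right)},-20 \right)} \right)}\right) + 43081 = \left(-274446 - 422\right) + 43081 = -274868 + 43081 = -231787$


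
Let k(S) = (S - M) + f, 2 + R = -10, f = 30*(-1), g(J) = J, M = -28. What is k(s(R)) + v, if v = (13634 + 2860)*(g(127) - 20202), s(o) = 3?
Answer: -331117049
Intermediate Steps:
f = -30
R = -12 (R = -2 - 10 = -12)
k(S) = -2 + S (k(S) = (S - 1*(-28)) - 30 = (S + 28) - 30 = (28 + S) - 30 = -2 + S)
v = -331117050 (v = (13634 + 2860)*(127 - 20202) = 16494*(-20075) = -331117050)
k(s(R)) + v = (-2 + 3) - 331117050 = 1 - 331117050 = -331117049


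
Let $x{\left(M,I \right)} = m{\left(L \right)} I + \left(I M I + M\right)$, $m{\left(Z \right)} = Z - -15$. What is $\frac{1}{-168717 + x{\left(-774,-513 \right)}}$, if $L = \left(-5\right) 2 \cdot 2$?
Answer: $- \frac{1}{203859732} \approx -4.9053 \cdot 10^{-9}$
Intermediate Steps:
$L = -20$ ($L = \left(-10\right) 2 = -20$)
$m{\left(Z \right)} = 15 + Z$ ($m{\left(Z \right)} = Z + 15 = 15 + Z$)
$x{\left(M,I \right)} = M - 5 I + M I^{2}$ ($x{\left(M,I \right)} = \left(15 - 20\right) I + \left(I M I + M\right) = - 5 I + \left(M I^{2} + M\right) = - 5 I + \left(M + M I^{2}\right) = M - 5 I + M I^{2}$)
$\frac{1}{-168717 + x{\left(-774,-513 \right)}} = \frac{1}{-168717 - \left(-1791 + 203692806\right)} = \frac{1}{-168717 - 203691015} = \frac{1}{-203859732} = - \frac{1}{203859732}$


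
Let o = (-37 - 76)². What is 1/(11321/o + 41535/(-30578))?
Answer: -390450482/184186877 ≈ -2.1199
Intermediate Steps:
o = 12769 (o = (-113)² = 12769)
1/(11321/o + 41535/(-30578)) = 1/(11321/12769 + 41535/(-30578)) = 1/(11321*(1/12769) + 41535*(-1/30578)) = 1/(11321/12769 - 41535/30578) = 1/(-184186877/390450482) = -390450482/184186877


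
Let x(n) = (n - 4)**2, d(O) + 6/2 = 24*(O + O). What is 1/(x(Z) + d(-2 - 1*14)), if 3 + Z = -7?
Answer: -1/575 ≈ -0.0017391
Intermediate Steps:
d(O) = -3 + 48*O (d(O) = -3 + 24*(O + O) = -3 + 24*(2*O) = -3 + 48*O)
Z = -10 (Z = -3 - 7 = -10)
x(n) = (-4 + n)**2
1/(x(Z) + d(-2 - 1*14)) = 1/((-4 - 10)**2 + (-3 + 48*(-2 - 1*14))) = 1/((-14)**2 + (-3 + 48*(-2 - 14))) = 1/(196 + (-3 + 48*(-16))) = 1/(196 + (-3 - 768)) = 1/(196 - 771) = 1/(-575) = -1/575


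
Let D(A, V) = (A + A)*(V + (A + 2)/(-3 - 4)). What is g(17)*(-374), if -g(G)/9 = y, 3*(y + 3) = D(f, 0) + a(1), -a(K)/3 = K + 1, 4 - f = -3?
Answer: -37026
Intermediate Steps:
f = 7 (f = 4 - 1*(-3) = 4 + 3 = 7)
a(K) = -3 - 3*K (a(K) = -3*(K + 1) = -3*(1 + K) = -3 - 3*K)
D(A, V) = 2*A*(-2/7 + V - A/7) (D(A, V) = (2*A)*(V + (2 + A)/(-7)) = (2*A)*(V + (2 + A)*(-1/7)) = (2*A)*(V + (-2/7 - A/7)) = (2*A)*(-2/7 + V - A/7) = 2*A*(-2/7 + V - A/7))
y = -11 (y = -3 + ((2/7)*7*(-2 - 1*7 + 7*0) + (-3 - 3*1))/3 = -3 + ((2/7)*7*(-2 - 7 + 0) + (-3 - 3))/3 = -3 + ((2/7)*7*(-9) - 6)/3 = -3 + (-18 - 6)/3 = -3 + (1/3)*(-24) = -3 - 8 = -11)
g(G) = 99 (g(G) = -9*(-11) = 99)
g(17)*(-374) = 99*(-374) = -37026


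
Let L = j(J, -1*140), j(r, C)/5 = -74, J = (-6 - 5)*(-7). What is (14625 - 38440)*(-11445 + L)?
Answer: 281374225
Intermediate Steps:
J = 77 (J = -11*(-7) = 77)
j(r, C) = -370 (j(r, C) = 5*(-74) = -370)
L = -370
(14625 - 38440)*(-11445 + L) = (14625 - 38440)*(-11445 - 370) = -23815*(-11815) = 281374225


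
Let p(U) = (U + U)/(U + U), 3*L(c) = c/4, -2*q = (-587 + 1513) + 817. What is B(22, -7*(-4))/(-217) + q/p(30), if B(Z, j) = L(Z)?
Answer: -567352/651 ≈ -871.51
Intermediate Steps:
q = -1743/2 (q = -((-587 + 1513) + 817)/2 = -(926 + 817)/2 = -½*1743 = -1743/2 ≈ -871.50)
L(c) = c/12 (L(c) = (c/4)/3 = c/12)
B(Z, j) = Z/12
p(U) = 1 (p(U) = (2*U)/((2*U)) = (2*U)*(1/(2*U)) = 1)
B(22, -7*(-4))/(-217) + q/p(30) = ((1/12)*22)/(-217) - 1743/2/1 = (11/6)*(-1/217) - 1743/2*1 = -11/1302 - 1743/2 = -567352/651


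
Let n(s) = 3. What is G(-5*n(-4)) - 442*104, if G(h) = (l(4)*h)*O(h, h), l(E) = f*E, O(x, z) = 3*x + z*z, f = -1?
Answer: -35168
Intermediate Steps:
O(x, z) = z**2 + 3*x (O(x, z) = 3*x + z**2 = z**2 + 3*x)
l(E) = -E
G(h) = -4*h*(h**2 + 3*h) (G(h) = ((-1*4)*h)*(h**2 + 3*h) = (-4*h)*(h**2 + 3*h) = -4*h*(h**2 + 3*h))
G(-5*n(-4)) - 442*104 = -4*(-5*3)**2*(3 - 5*3) - 442*104 = -4*(-15)**2*(3 - 15) - 45968 = -4*225*(-12) - 45968 = 10800 - 45968 = -35168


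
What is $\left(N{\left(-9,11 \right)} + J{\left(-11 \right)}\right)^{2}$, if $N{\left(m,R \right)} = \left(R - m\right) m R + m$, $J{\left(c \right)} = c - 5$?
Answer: $4020025$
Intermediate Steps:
$J{\left(c \right)} = -5 + c$
$N{\left(m,R \right)} = m + R m \left(R - m\right)$ ($N{\left(m,R \right)} = m \left(R - m\right) R + m = R m \left(R - m\right) + m = m + R m \left(R - m\right)$)
$\left(N{\left(-9,11 \right)} + J{\left(-11 \right)}\right)^{2} = \left(- 9 \left(1 + 11^{2} - 11 \left(-9\right)\right) - 16\right)^{2} = \left(- 9 \left(1 + 121 + 99\right) - 16\right)^{2} = \left(\left(-9\right) 221 - 16\right)^{2} = \left(-1989 - 16\right)^{2} = \left(-2005\right)^{2} = 4020025$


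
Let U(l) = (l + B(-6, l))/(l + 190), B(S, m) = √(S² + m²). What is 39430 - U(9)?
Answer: 7846561/199 - 3*√13/199 ≈ 39430.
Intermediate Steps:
U(l) = (l + √(36 + l²))/(190 + l) (U(l) = (l + √((-6)² + l²))/(l + 190) = (l + √(36 + l²))/(190 + l))
39430 - U(9) = 39430 - (9 + √(36 + 9²))/(190 + 9) = 39430 - (9 + √(36 + 81))/199 = 39430 - (9 + √117)/199 = 39430 - (9 + 3*√13)/199 = 39430 - (9/199 + 3*√13/199) = 39430 + (-9/199 - 3*√13/199) = 7846561/199 - 3*√13/199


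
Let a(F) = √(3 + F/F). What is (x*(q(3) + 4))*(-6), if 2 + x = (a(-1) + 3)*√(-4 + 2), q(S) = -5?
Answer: -12 + 30*I*√2 ≈ -12.0 + 42.426*I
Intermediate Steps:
a(F) = 2 (a(F) = √(3 + 1) = √4 = 2)
x = -2 + 5*I*√2 (x = -2 + (2 + 3)*√(-4 + 2) = -2 + 5*√(-2) = -2 + 5*(I*√2) = -2 + 5*I*√2 ≈ -2.0 + 7.0711*I)
(x*(q(3) + 4))*(-6) = ((-2 + 5*I*√2)*(-5 + 4))*(-6) = ((-2 + 5*I*√2)*(-1))*(-6) = (2 - 5*I*√2)*(-6) = -12 + 30*I*√2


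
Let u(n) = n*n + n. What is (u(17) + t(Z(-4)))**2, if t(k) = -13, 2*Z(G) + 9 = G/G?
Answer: 85849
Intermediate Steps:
Z(G) = -4 (Z(G) = -9/2 + (G/G)/2 = -9/2 + (1/2)*1 = -9/2 + 1/2 = -4)
u(n) = n + n**2 (u(n) = n**2 + n = n + n**2)
(u(17) + t(Z(-4)))**2 = (17*(1 + 17) - 13)**2 = (17*18 - 13)**2 = (306 - 13)**2 = 293**2 = 85849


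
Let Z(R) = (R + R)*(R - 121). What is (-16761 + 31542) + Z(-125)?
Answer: 76281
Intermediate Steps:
Z(R) = 2*R*(-121 + R) (Z(R) = (2*R)*(-121 + R) = 2*R*(-121 + R))
(-16761 + 31542) + Z(-125) = (-16761 + 31542) + 2*(-125)*(-121 - 125) = 14781 + 2*(-125)*(-246) = 14781 + 61500 = 76281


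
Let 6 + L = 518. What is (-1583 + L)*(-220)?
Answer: 235620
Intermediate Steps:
L = 512 (L = -6 + 518 = 512)
(-1583 + L)*(-220) = (-1583 + 512)*(-220) = -1071*(-220) = 235620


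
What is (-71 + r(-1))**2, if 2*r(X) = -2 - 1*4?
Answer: 5476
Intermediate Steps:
r(X) = -3 (r(X) = (-2 - 1*4)/2 = (-2 - 4)/2 = (1/2)*(-6) = -3)
(-71 + r(-1))**2 = (-71 - 3)**2 = (-74)**2 = 5476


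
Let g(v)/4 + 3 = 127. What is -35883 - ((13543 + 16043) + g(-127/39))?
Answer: -65965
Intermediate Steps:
g(v) = 496 (g(v) = -12 + 4*127 = -12 + 508 = 496)
-35883 - ((13543 + 16043) + g(-127/39)) = -35883 - ((13543 + 16043) + 496) = -35883 - (29586 + 496) = -35883 - 1*30082 = -35883 - 30082 = -65965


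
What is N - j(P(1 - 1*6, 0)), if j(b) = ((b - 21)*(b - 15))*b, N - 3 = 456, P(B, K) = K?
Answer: 459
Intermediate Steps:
N = 459 (N = 3 + 456 = 459)
j(b) = b*(-21 + b)*(-15 + b) (j(b) = ((-21 + b)*(-15 + b))*b = b*(-21 + b)*(-15 + b))
N - j(P(1 - 1*6, 0)) = 459 - 0*(315 + 0² - 36*0) = 459 - 0*(315 + 0 + 0) = 459 - 0*315 = 459 - 1*0 = 459 + 0 = 459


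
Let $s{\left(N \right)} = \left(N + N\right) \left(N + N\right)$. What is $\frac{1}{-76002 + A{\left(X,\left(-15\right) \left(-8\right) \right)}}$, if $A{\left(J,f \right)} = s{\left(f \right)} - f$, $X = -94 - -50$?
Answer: $- \frac{1}{18522} \approx -5.399 \cdot 10^{-5}$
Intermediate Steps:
$s{\left(N \right)} = 4 N^{2}$ ($s{\left(N \right)} = 2 N 2 N = 4 N^{2}$)
$X = -44$ ($X = -94 + 50 = -44$)
$A{\left(J,f \right)} = - f + 4 f^{2}$ ($A{\left(J,f \right)} = 4 f^{2} - f = - f + 4 f^{2}$)
$\frac{1}{-76002 + A{\left(X,\left(-15\right) \left(-8\right) \right)}} = \frac{1}{-76002 + \left(-15\right) \left(-8\right) \left(-1 + 4 \left(\left(-15\right) \left(-8\right)\right)\right)} = \frac{1}{-76002 + 120 \left(-1 + 4 \cdot 120\right)} = \frac{1}{-76002 + 120 \left(-1 + 480\right)} = \frac{1}{-76002 + 120 \cdot 479} = \frac{1}{-76002 + 57480} = \frac{1}{-18522} = - \frac{1}{18522}$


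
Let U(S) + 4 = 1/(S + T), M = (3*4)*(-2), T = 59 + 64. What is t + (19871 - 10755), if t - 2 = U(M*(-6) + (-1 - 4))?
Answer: 2387869/262 ≈ 9114.0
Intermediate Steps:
T = 123
M = -24 (M = 12*(-2) = -24)
U(S) = -4 + 1/(123 + S) (U(S) = -4 + 1/(S + 123) = -4 + 1/(123 + S))
t = -523/262 (t = 2 + (-491 - 4*(-24*(-6) + (-1 - 4)))/(123 + (-24*(-6) + (-1 - 4))) = 2 + (-491 - 4*(144 - 5))/(123 + (144 - 5)) = 2 + (-491 - 4*139)/(123 + 139) = 2 + (-491 - 556)/262 = 2 + (1/262)*(-1047) = 2 - 1047/262 = -523/262 ≈ -1.9962)
t + (19871 - 10755) = -523/262 + (19871 - 10755) = -523/262 + 9116 = 2387869/262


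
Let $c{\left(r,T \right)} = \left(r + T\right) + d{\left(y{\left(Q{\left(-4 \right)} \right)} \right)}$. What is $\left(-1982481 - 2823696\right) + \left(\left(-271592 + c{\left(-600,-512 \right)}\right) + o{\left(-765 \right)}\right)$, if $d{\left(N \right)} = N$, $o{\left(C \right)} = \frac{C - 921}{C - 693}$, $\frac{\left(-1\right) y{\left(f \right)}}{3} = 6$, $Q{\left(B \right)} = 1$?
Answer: $- \frac{1234172176}{243} \approx -5.0789 \cdot 10^{6}$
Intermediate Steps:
$y{\left(f \right)} = -18$ ($y{\left(f \right)} = \left(-3\right) 6 = -18$)
$o{\left(C \right)} = \frac{-921 + C}{-693 + C}$
$c{\left(r,T \right)} = -18 + T + r$ ($c{\left(r,T \right)} = \left(r + T\right) - 18 = \left(T + r\right) - 18 = -18 + T + r$)
$\left(-1982481 - 2823696\right) + \left(\left(-271592 + c{\left(-600,-512 \right)}\right) + o{\left(-765 \right)}\right) = \left(-1982481 - 2823696\right) + \left(\left(-271592 - 1130\right) + \frac{-921 - 765}{-693 - 765}\right) = -4806177 + \left(\left(-271592 - 1130\right) + \frac{1}{-1458} \left(-1686\right)\right) = -4806177 - \frac{66271165}{243} = - \frac{1234172176}{243}$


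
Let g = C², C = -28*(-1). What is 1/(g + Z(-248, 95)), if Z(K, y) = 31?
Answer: 1/815 ≈ 0.0012270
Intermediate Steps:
C = 28
g = 784 (g = 28² = 784)
1/(g + Z(-248, 95)) = 1/(784 + 31) = 1/815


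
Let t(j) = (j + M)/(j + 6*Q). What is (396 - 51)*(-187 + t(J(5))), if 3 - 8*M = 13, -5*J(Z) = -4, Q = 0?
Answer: -1035345/16 ≈ -64709.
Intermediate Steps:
J(Z) = ⅘ (J(Z) = -⅕*(-4) = ⅘)
M = -5/4 (M = 3/8 - ⅛*13 = 3/8 - 13/8 = -5/4 ≈ -1.2500)
t(j) = (-5/4 + j)/j (t(j) = (j - 5/4)/(j + 6*0) = (-5/4 + j)/(j + 0) = (-5/4 + j)/j)
(396 - 51)*(-187 + t(J(5))) = (396 - 51)*(-187 + (-5/4 + ⅘)/(⅘)) = 345*(-187 + (5/4)*(-9/20)) = 345*(-187 - 9/16) = 345*(-3001/16) = -1035345/16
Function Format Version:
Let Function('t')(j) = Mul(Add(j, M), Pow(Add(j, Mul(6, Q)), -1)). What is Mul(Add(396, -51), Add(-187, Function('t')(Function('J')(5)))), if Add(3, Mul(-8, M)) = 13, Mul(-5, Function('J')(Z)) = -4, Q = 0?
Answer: Rational(-1035345, 16) ≈ -64709.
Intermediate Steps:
Function('J')(Z) = Rational(4, 5) (Function('J')(Z) = Mul(Rational(-1, 5), -4) = Rational(4, 5))
M = Rational(-5, 4) (M = Add(Rational(3, 8), Mul(Rational(-1, 8), 13)) = Add(Rational(3, 8), Rational(-13, 8)) = Rational(-5, 4) ≈ -1.2500)
Function('t')(j) = Mul(Pow(j, -1), Add(Rational(-5, 4), j)) (Function('t')(j) = Mul(Add(j, Rational(-5, 4)), Pow(Add(j, Mul(6, 0)), -1)) = Mul(Add(Rational(-5, 4), j), Pow(Add(j, 0), -1)) = Mul(Add(Rational(-5, 4), j), Pow(j, -1)) = Mul(Pow(j, -1), Add(Rational(-5, 4), j)))
Mul(Add(396, -51), Add(-187, Function('t')(Function('J')(5)))) = Mul(Add(396, -51), Add(-187, Mul(Pow(Rational(4, 5), -1), Add(Rational(-5, 4), Rational(4, 5))))) = Mul(345, Add(-187, Mul(Rational(5, 4), Rational(-9, 20)))) = Mul(345, Add(-187, Rational(-9, 16))) = Mul(345, Rational(-3001, 16)) = Rational(-1035345, 16)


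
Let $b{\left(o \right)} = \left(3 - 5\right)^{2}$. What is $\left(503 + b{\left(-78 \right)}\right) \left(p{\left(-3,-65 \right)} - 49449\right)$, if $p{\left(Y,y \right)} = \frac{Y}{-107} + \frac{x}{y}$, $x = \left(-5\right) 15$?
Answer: $- \frac{2682494685}{107} \approx -2.507 \cdot 10^{7}$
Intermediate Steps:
$x = -75$
$p{\left(Y,y \right)} = - \frac{75}{y} - \frac{Y}{107}$ ($p{\left(Y,y \right)} = \frac{Y}{-107} - \frac{75}{y} = Y \left(- \frac{1}{107}\right) - \frac{75}{y} = - \frac{Y}{107} - \frac{75}{y} = - \frac{75}{y} - \frac{Y}{107}$)
$b{\left(o \right)} = 4$ ($b{\left(o \right)} = \left(-2\right)^{2} = 4$)
$\left(503 + b{\left(-78 \right)}\right) \left(p{\left(-3,-65 \right)} - 49449\right) = \left(503 + 4\right) \left(\left(- \frac{75}{-65} - - \frac{3}{107}\right) - 49449\right) = 507 \left(\left(\left(-75\right) \left(- \frac{1}{65}\right) + \frac{3}{107}\right) - 49449\right) = 507 \left(\left(\frac{15}{13} + \frac{3}{107}\right) - 49449\right) = 507 \left(\frac{1644}{1391} - 49449\right) = 507 \left(- \frac{68781915}{1391}\right) = - \frac{2682494685}{107}$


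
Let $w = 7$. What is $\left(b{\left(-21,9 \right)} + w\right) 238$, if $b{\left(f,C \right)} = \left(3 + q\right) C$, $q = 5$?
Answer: $18802$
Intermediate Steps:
$b{\left(f,C \right)} = 8 C$ ($b{\left(f,C \right)} = \left(3 + 5\right) C = 8 C$)
$\left(b{\left(-21,9 \right)} + w\right) 238 = \left(8 \cdot 9 + 7\right) 238 = \left(72 + 7\right) 238 = 79 \cdot 238 = 18802$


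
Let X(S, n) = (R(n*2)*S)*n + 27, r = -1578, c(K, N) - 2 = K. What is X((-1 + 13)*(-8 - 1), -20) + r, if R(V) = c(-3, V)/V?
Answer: -1497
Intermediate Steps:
c(K, N) = 2 + K
R(V) = -1/V (R(V) = (2 - 3)/V = -1/V)
X(S, n) = 27 - S/2 (X(S, n) = ((-1/(n*2))*S)*n + 27 = ((-1/(2*n))*S)*n + 27 = (-S/(2*n))*n + 27 = -S/2 + 27 = 27 - S/2)
X((-1 + 13)*(-8 - 1), -20) + r = (27 - (-1 + 13)*(-8 - 1)/2) - 1578 = (27 - 6*(-9)) - 1578 = (27 - ½*(-108)) - 1578 = (27 + 54) - 1578 = 81 - 1578 = -1497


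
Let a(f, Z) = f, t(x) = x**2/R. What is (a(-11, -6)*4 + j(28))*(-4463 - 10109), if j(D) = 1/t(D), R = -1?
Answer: 125672571/196 ≈ 6.4119e+5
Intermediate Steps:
t(x) = -x**2 (t(x) = x**2/(-1) = -x**2)
j(D) = -1/D**2 (j(D) = 1/(-D**2) = -1/D**2)
(a(-11, -6)*4 + j(28))*(-4463 - 10109) = (-11*4 - 1/28**2)*(-4463 - 10109) = (-44 - 1*1/784)*(-14572) = (-44 - 1/784)*(-14572) = -34497/784*(-14572) = 125672571/196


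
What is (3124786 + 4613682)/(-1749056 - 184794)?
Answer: -3869234/966925 ≈ -4.0016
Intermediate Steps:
(3124786 + 4613682)/(-1749056 - 184794) = 7738468/(-1933850) = 7738468*(-1/1933850) = -3869234/966925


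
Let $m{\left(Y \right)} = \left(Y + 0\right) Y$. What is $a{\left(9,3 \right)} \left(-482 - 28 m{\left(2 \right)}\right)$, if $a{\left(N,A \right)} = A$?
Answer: $-1782$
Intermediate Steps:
$m{\left(Y \right)} = Y^{2}$ ($m{\left(Y \right)} = Y Y = Y^{2}$)
$a{\left(9,3 \right)} \left(-482 - 28 m{\left(2 \right)}\right) = 3 \left(-482 - 28 \cdot 2^{2}\right) = 3 \left(-482 - 112\right) = 3 \left(-594\right) = -1782$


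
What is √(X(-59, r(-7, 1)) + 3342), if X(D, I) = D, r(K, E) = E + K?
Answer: 7*√67 ≈ 57.297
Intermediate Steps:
√(X(-59, r(-7, 1)) + 3342) = √(-59 + 3342) = √3283 = 7*√67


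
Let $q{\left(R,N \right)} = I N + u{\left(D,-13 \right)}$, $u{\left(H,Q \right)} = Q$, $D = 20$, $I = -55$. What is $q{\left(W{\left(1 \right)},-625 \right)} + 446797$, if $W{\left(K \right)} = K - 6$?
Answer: $481159$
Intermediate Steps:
$W{\left(K \right)} = -6 + K$ ($W{\left(K \right)} = K - 6 = -6 + K$)
$q{\left(R,N \right)} = -13 - 55 N$ ($q{\left(R,N \right)} = - 55 N - 13 = -13 - 55 N$)
$q{\left(W{\left(1 \right)},-625 \right)} + 446797 = \left(-13 - -34375\right) + 446797 = \left(-13 + 34375\right) + 446797 = 34362 + 446797 = 481159$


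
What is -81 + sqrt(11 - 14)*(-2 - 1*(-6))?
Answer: -81 + 4*I*sqrt(3) ≈ -81.0 + 6.9282*I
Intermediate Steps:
-81 + sqrt(11 - 14)*(-2 - 1*(-6)) = -81 + sqrt(-3)*(-2 + 6) = -81 + (I*sqrt(3))*4 = -81 + 4*I*sqrt(3)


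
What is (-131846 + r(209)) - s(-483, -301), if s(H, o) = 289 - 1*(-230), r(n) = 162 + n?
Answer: -131994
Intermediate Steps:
s(H, o) = 519 (s(H, o) = 289 + 230 = 519)
(-131846 + r(209)) - s(-483, -301) = (-131846 + (162 + 209)) - 1*519 = (-131846 + 371) - 519 = -131475 - 519 = -131994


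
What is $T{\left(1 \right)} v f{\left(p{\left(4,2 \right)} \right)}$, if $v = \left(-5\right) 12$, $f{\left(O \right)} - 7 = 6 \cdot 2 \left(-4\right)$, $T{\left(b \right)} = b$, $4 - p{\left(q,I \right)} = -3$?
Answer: $2460$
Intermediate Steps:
$p{\left(q,I \right)} = 7$ ($p{\left(q,I \right)} = 4 - -3 = 4 + 3 = 7$)
$f{\left(O \right)} = -41$ ($f{\left(O \right)} = 7 + 6 \cdot 2 \left(-4\right) = 7 + 12 \left(-4\right) = 7 - 48 = -41$)
$v = -60$
$T{\left(1 \right)} v f{\left(p{\left(4,2 \right)} \right)} = 1 \left(-60\right) \left(-41\right) = \left(-60\right) \left(-41\right) = 2460$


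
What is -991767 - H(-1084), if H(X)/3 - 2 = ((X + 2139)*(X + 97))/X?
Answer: -1078205787/1084 ≈ -9.9466e+5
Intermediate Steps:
H(X) = 6 + 3*(97 + X)*(2139 + X)/X (H(X) = 6 + 3*(((X + 2139)*(X + 97))/X) = 6 + 3*(((2139 + X)*(97 + X))/X) = 6 + 3*(((97 + X)*(2139 + X))/X) = 6 + 3*((97 + X)*(2139 + X)/X) = 6 + 3*(97 + X)*(2139 + X)/X)
-991767 - H(-1084) = -991767 - (6714 + 3*(-1084) + 622449/(-1084)) = -991767 - (6714 - 3252 + 622449*(-1/1084)) = -991767 - (6714 - 3252 - 622449/1084) = -991767 - 1*3130359/1084 = -991767 - 3130359/1084 = -1078205787/1084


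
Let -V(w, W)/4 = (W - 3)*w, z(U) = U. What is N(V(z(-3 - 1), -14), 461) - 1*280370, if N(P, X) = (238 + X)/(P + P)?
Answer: -152521979/544 ≈ -2.8037e+5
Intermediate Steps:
V(w, W) = -4*w*(-3 + W) (V(w, W) = -4*(W - 3)*w = -4*(-3 + W)*w = -4*w*(-3 + W))
N(P, X) = (238 + X)/(2*P) (N(P, X) = (238 + X)/((2*P)) = (238 + X)*(1/(2*P)) = (238 + X)/(2*P))
N(V(z(-3 - 1), -14), 461) - 1*280370 = (238 + 461)/(2*((4*(-3 - 1)*(3 - 1*(-14))))) - 1*280370 = (½)*699/(4*(-4)*(3 + 14)) - 280370 = (½)*699/(4*(-4)*17) - 280370 = (½)*699/(-272) - 280370 = (½)*(-1/272)*699 - 280370 = -699/544 - 280370 = -152521979/544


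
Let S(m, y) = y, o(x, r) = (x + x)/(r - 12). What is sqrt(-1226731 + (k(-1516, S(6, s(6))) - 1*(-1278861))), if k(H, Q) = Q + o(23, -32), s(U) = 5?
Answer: sqrt(25232834)/22 ≈ 228.33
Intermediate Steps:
o(x, r) = 2*x/(-12 + r) (o(x, r) = (2*x)/(-12 + r) = 2*x/(-12 + r))
k(H, Q) = -23/22 + Q (k(H, Q) = Q + 2*23/(-12 - 32) = Q + 2*23/(-44) = Q + 2*23*(-1/44) = Q - 23/22 = -23/22 + Q)
sqrt(-1226731 + (k(-1516, S(6, s(6))) - 1*(-1278861))) = sqrt(-1226731 + ((-23/22 + 5) - 1*(-1278861))) = sqrt(-1226731 + (87/22 + 1278861)) = sqrt(-1226731 + 28135029/22) = sqrt(1146947/22) = sqrt(25232834)/22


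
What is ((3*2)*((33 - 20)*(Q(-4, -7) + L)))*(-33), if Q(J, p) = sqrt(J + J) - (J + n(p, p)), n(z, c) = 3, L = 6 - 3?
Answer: -10296 - 5148*I*sqrt(2) ≈ -10296.0 - 7280.4*I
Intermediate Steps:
L = 3
Q(J, p) = -3 - J + sqrt(2)*sqrt(J) (Q(J, p) = sqrt(J + J) - (J + 3) = sqrt(2*J) - (3 + J) = sqrt(2)*sqrt(J) + (-3 - J) = -3 - J + sqrt(2)*sqrt(J))
((3*2)*((33 - 20)*(Q(-4, -7) + L)))*(-33) = ((3*2)*((33 - 20)*((-3 - 1*(-4) + sqrt(2)*sqrt(-4)) + 3)))*(-33) = (6*(13*((-3 + 4 + sqrt(2)*(2*I)) + 3)))*(-33) = (6*(13*((-3 + 4 + 2*I*sqrt(2)) + 3)))*(-33) = (6*(13*((1 + 2*I*sqrt(2)) + 3)))*(-33) = (6*(13*(4 + 2*I*sqrt(2))))*(-33) = (6*(52 + 26*I*sqrt(2)))*(-33) = (312 + 156*I*sqrt(2))*(-33) = -10296 - 5148*I*sqrt(2)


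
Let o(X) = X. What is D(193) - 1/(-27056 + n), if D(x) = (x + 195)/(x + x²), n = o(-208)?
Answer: 54721/5261952 ≈ 0.010399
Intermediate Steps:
n = -208
D(x) = (195 + x)/(x + x²)
D(193) - 1/(-27056 + n) = (195 + 193)/(193*(1 + 193)) - 1/(-27056 - 208) = (1/193)*388/194 - 1/(-27264) = (1/193)*(1/194)*388 - 1*(-1/27264) = 2/193 + 1/27264 = 54721/5261952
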